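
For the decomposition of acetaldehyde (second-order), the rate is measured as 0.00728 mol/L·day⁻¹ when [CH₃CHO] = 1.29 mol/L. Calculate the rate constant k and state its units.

0.004375 (mol/L)⁻¹·day⁻¹

Step 1: rate = k[CH₃CHO]^2, so k = rate / [CH₃CHO]^2.
Step 2: k = 0.00728 / (1.29)^2 = 0.00728 / 1.664.
Step 3: k = 0.004375 (mol/L)⁻¹·day⁻¹.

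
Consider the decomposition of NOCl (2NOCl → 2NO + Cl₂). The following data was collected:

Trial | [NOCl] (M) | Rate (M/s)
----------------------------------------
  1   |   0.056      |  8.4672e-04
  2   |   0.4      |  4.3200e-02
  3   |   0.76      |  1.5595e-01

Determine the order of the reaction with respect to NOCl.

second order (2)

Step 1: Compare trials to find order n where rate₂/rate₁ = ([NOCl]₂/[NOCl]₁)^n
Step 2: rate₂/rate₁ = 4.3200e-02/8.4672e-04 = 51.02
Step 3: [NOCl]₂/[NOCl]₁ = 0.4/0.056 = 7.143
Step 4: n = ln(51.02)/ln(7.143) = 2.00 ≈ 2
Step 5: The reaction is second order in NOCl.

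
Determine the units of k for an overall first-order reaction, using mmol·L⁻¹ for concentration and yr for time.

yr⁻¹

Step 1: For overall order n, rate = k × (concentration)^n.
Step 2: Rate has units mmol·L⁻¹·yr⁻¹; concentration term has units (mmol·L⁻¹)^1.
Step 3: k = rate / (concentration)^n, so units of k = (mmol·L⁻¹)^(1-1)·yr⁻¹ = yr⁻¹.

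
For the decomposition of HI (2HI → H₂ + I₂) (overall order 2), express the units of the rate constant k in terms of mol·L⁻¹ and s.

(mol·L⁻¹)⁻¹·s⁻¹

Step 1: For overall order n, rate = k × (concentration)^n.
Step 2: Rate has units mol·L⁻¹·s⁻¹; concentration term has units (mol·L⁻¹)^2.
Step 3: k = rate / (concentration)^n, so units of k = (mol·L⁻¹)^(1-2)·s⁻¹ = (mol·L⁻¹)⁻¹·s⁻¹.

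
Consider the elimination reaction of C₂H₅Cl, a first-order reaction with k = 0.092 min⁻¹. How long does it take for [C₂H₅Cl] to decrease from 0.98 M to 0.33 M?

11.83 min

Step 1: For first-order: t = ln([C₂H₅Cl]₀/[C₂H₅Cl])/k
Step 2: t = ln(0.98/0.33)/0.092
Step 3: t = ln(2.97)/0.092
Step 4: t = 1.088/0.092 = 11.83 min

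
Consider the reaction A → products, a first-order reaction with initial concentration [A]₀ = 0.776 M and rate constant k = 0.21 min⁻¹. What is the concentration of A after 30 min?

0.001425 M

Step 1: For a first-order reaction: [A] = [A]₀ × e^(-kt)
Step 2: [A] = 0.776 × e^(-0.21 × 30)
Step 3: [A] = 0.776 × e^(-6.3)
Step 4: [A] = 0.776 × 0.0018363 = 0.001425 M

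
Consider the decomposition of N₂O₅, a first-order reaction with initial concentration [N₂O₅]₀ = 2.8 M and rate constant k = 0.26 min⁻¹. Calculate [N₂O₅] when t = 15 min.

0.05668 M

Step 1: For a first-order reaction: [N₂O₅] = [N₂O₅]₀ × e^(-kt)
Step 2: [N₂O₅] = 2.8 × e^(-0.26 × 15)
Step 3: [N₂O₅] = 2.8 × e^(-3.9)
Step 4: [N₂O₅] = 2.8 × 0.0202419 = 0.05668 M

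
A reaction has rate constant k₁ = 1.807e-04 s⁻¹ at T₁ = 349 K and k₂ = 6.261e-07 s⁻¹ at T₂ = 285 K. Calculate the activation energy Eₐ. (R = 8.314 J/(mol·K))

73.2 kJ/mol

Step 1: Use the two-temperature Arrhenius form: ln(k₂/k₁) = -Eₐ/R × (1/T₂ - 1/T₁)
Step 2: ln(k₂/k₁) = ln(6.261e-07/1.807e-04) = ln(0.00346486) = -5.66508
Step 3: 1/T₂ - 1/T₁ = 1/285 - 1/349 = 6.434424e-04 K⁻¹
Step 4: Eₐ = -R × ln(k₂/k₁) / (1/T₂ - 1/T₁) = -8.314 × -5.66508 / 6.434424e-04
Step 5: Eₐ = 7.3199e+04 J/mol = 73.2 kJ/mol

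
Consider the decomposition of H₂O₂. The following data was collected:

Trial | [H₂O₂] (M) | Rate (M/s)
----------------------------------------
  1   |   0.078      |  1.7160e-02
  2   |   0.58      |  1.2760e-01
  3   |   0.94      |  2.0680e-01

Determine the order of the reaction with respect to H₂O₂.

first order (1)

Step 1: Compare trials to find order n where rate₂/rate₁ = ([H₂O₂]₂/[H₂O₂]₁)^n
Step 2: rate₂/rate₁ = 1.2760e-01/1.7160e-02 = 7.436
Step 3: [H₂O₂]₂/[H₂O₂]₁ = 0.58/0.078 = 7.436
Step 4: n = ln(7.436)/ln(7.436) = 1.00 ≈ 1
Step 5: The reaction is first order in H₂O₂.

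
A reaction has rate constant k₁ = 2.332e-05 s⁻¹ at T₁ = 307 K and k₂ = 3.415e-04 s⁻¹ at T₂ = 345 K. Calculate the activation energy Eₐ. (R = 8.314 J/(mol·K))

62.2 kJ/mol

Step 1: Use the two-temperature Arrhenius form: ln(k₂/k₁) = -Eₐ/R × (1/T₂ - 1/T₁)
Step 2: ln(k₂/k₁) = ln(3.415e-04/2.332e-05) = ln(14.6441) = 2.68404
Step 3: 1/T₂ - 1/T₁ = 1/345 - 1/307 = -3.587783e-04 K⁻¹
Step 4: Eₐ = -R × ln(k₂/k₁) / (1/T₂ - 1/T₁) = -8.314 × 2.68404 / -3.587783e-04
Step 5: Eₐ = 6.2197e+04 J/mol = 62.2 kJ/mol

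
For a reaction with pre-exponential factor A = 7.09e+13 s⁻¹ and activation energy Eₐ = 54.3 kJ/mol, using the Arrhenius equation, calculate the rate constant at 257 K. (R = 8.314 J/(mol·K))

6.51e+02 s⁻¹

Step 1: Use the Arrhenius equation: k = A × exp(-Eₐ/RT)
Step 2: Convert Eₐ to J/mol: 54.3 kJ/mol = 54300 J/mol
Step 3: Calculate the exponent: -Eₐ/(RT) = -54300/(8.314 × 257) = -25.41304
Step 4: k = 7.09e+13 × exp(-25.41304)
Step 5: k = 7.09e+13 × 9.18876e-12 = 6.5148e+02 s⁻¹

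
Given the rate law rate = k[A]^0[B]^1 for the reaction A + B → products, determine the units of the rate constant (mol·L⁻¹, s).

s⁻¹

Step 1: Overall order = 0 + 1 = 1.
Step 2: rate has units mol·L⁻¹·s⁻¹; [A]^0[B]^1 has units (mol·L⁻¹)^1.
Step 3: k = rate/([A]^0[B]^1), so units of k = (mol·L⁻¹)^(1-1)·s⁻¹ = s⁻¹.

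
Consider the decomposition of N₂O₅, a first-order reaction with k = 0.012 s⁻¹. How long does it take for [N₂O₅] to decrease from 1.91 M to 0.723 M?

80.95 s

Step 1: For first-order: t = ln([N₂O₅]₀/[N₂O₅])/k
Step 2: t = ln(1.91/0.723)/0.012
Step 3: t = ln(2.642)/0.012
Step 4: t = 0.9714/0.012 = 80.95 s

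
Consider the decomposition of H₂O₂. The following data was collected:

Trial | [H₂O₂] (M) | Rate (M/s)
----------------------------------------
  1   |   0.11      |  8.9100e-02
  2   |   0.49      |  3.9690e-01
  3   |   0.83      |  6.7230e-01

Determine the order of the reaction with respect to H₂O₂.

first order (1)

Step 1: Compare trials to find order n where rate₂/rate₁ = ([H₂O₂]₂/[H₂O₂]₁)^n
Step 2: rate₂/rate₁ = 3.9690e-01/8.9100e-02 = 4.455
Step 3: [H₂O₂]₂/[H₂O₂]₁ = 0.49/0.11 = 4.455
Step 4: n = ln(4.455)/ln(4.455) = 1.00 ≈ 1
Step 5: The reaction is first order in H₂O₂.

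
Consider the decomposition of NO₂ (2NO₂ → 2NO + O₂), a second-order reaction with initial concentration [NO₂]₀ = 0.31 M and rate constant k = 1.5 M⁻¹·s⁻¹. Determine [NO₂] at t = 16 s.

0.03673 M

Step 1: For a second-order reaction: 1/[NO₂] = 1/[NO₂]₀ + kt
Step 2: 1/[NO₂] = 1/0.31 + 1.5 × 16
Step 3: 1/[NO₂] = 3.226 + 24 = 27.23
Step 4: [NO₂] = 1/27.23 = 0.03673 M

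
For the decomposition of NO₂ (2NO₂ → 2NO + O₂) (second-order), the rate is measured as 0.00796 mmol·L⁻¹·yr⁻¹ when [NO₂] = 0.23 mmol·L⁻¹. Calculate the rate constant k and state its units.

0.1505 (mmol·L⁻¹)⁻¹·yr⁻¹

Step 1: rate = k[NO₂]^2, so k = rate / [NO₂]^2.
Step 2: k = 0.00796 / (0.23)^2 = 0.00796 / 0.0529.
Step 3: k = 0.1505 (mmol·L⁻¹)⁻¹·yr⁻¹.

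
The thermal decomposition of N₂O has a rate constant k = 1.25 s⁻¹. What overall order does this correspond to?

first order (1)

Step 1: The units of k for an nth-order reaction are (concentration)^(1-n)·(time)⁻¹.
Step 2: Here k has units s⁻¹, so the concentration exponent is 0.
Step 3: 1 - n = 0 ⇒ n = 1. The reaction is first order.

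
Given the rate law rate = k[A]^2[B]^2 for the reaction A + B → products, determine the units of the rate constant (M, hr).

M⁻³·hr⁻¹

Step 1: Overall order = 2 + 2 = 4.
Step 2: rate has units M·hr⁻¹; [A]^2[B]^2 has units M^4.
Step 3: k = rate/([A]^2[B]^2), so units of k = M^(1-4)·hr⁻¹ = M⁻³·hr⁻¹.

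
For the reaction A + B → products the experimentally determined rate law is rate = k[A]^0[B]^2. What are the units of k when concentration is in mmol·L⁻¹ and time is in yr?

(mmol·L⁻¹)⁻¹·yr⁻¹

Step 1: Overall order = 0 + 2 = 2.
Step 2: rate has units mmol·L⁻¹·yr⁻¹; [A]^0[B]^2 has units (mmol·L⁻¹)^2.
Step 3: k = rate/([A]^0[B]^2), so units of k = (mmol·L⁻¹)^(1-2)·yr⁻¹ = (mmol·L⁻¹)⁻¹·yr⁻¹.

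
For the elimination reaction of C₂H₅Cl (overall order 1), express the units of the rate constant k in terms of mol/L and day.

day⁻¹

Step 1: For overall order n, rate = k × (concentration)^n.
Step 2: Rate has units mol/L·day⁻¹; concentration term has units (mol/L)^1.
Step 3: k = rate / (concentration)^n, so units of k = (mol/L)^(1-1)·day⁻¹ = day⁻¹.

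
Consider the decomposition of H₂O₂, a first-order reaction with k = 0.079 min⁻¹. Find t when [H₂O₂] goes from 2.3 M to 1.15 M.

8.774 min

Step 1: For first-order: t = ln([H₂O₂]₀/[H₂O₂])/k
Step 2: t = ln(2.3/1.15)/0.079
Step 3: t = ln(2)/0.079
Step 4: t = 0.6931/0.079 = 8.774 min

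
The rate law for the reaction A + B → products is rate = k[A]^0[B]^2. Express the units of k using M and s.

M⁻¹·s⁻¹

Step 1: Overall order = 0 + 2 = 2.
Step 2: rate has units M·s⁻¹; [A]^0[B]^2 has units M^2.
Step 3: k = rate/([A]^0[B]^2), so units of k = M^(1-2)·s⁻¹ = M⁻¹·s⁻¹.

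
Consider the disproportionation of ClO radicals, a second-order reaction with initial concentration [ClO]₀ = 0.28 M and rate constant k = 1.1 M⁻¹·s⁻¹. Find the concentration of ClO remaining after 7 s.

0.08872 M

Step 1: For a second-order reaction: 1/[ClO] = 1/[ClO]₀ + kt
Step 2: 1/[ClO] = 1/0.28 + 1.1 × 7
Step 3: 1/[ClO] = 3.571 + 7.7 = 11.27
Step 4: [ClO] = 1/11.27 = 0.08872 M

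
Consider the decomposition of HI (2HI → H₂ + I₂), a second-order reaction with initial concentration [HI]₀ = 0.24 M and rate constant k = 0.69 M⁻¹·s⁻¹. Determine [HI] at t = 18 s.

0.06029 M

Step 1: For a second-order reaction: 1/[HI] = 1/[HI]₀ + kt
Step 2: 1/[HI] = 1/0.24 + 0.69 × 18
Step 3: 1/[HI] = 4.167 + 12.42 = 16.59
Step 4: [HI] = 1/16.59 = 0.06029 M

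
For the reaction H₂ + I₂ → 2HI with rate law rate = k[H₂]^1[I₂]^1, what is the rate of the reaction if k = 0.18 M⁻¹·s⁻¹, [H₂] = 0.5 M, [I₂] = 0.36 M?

0.0324 M/s

Step 1: The rate law is rate = k[H₂]^1[I₂]^1
Step 2: Substitute: rate = 0.18 × (0.5)^1 × (0.36)^1
Step 3: rate = 0.18 × 0.5 × 0.36 = 0.0324 M/s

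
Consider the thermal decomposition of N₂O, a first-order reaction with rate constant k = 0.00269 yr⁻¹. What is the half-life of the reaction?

257.7 yr

Step 1: For a first-order reaction, t₁/₂ = ln(2)/k
Step 2: t₁/₂ = ln(2)/0.00269
Step 3: t₁/₂ = 0.6931/0.00269 = 257.7 yr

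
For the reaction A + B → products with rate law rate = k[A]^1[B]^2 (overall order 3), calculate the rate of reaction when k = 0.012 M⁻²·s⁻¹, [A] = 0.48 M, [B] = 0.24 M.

0.0003318 M/s

Step 1: The rate law is rate = k[A]^1[B]^2, overall order = 1+2 = 3
Step 2: Substitute values: rate = 0.012 × (0.48)^1 × (0.24)^2
Step 3: rate = 0.012 × 0.48 × 0.0576 = 0.000331776 M/s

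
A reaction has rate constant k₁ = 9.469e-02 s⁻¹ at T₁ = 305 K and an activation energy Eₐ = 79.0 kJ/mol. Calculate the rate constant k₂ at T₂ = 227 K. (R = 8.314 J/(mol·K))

2.124e-06 s⁻¹

Step 1: Use the two-temperature Arrhenius form: ln(k₂/k₁) = -Eₐ/R × (1/T₂ - 1/T₁)
Step 2: Convert Eₐ to J/mol: 79.0 kJ/mol = 79000 J/mol
Step 3: 1/T₂ - 1/T₁ = 1/227 - 1/305 = 1.126598e-03 K⁻¹
Step 4: ln(k₂/k₁) = -79000/8.314 × 1.126598e-03 = -10.70498
Step 5: k₂ = k₁ × exp(-10.70498) = 9.469e-02 × 2.24329e-05 = 2.124e-06 s⁻¹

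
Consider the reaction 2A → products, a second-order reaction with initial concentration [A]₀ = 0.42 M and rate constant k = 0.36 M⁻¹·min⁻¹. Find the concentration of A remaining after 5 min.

0.2392 M

Step 1: For a second-order reaction: 1/[A] = 1/[A]₀ + kt
Step 2: 1/[A] = 1/0.42 + 0.36 × 5
Step 3: 1/[A] = 2.381 + 1.8 = 4.181
Step 4: [A] = 1/4.181 = 0.2392 M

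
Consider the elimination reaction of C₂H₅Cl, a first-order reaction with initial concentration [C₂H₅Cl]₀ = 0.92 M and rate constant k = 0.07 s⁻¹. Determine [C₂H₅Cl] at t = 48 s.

0.03196 M

Step 1: For a first-order reaction: [C₂H₅Cl] = [C₂H₅Cl]₀ × e^(-kt)
Step 2: [C₂H₅Cl] = 0.92 × e^(-0.07 × 48)
Step 3: [C₂H₅Cl] = 0.92 × e^(-3.36)
Step 4: [C₂H₅Cl] = 0.92 × 0.0347353 = 0.03196 M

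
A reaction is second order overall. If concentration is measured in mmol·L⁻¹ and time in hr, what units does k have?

(mmol·L⁻¹)⁻¹·hr⁻¹

Step 1: For overall order n, rate = k × (concentration)^n.
Step 2: Rate has units mmol·L⁻¹·hr⁻¹; concentration term has units (mmol·L⁻¹)^2.
Step 3: k = rate / (concentration)^n, so units of k = (mmol·L⁻¹)^(1-2)·hr⁻¹ = (mmol·L⁻¹)⁻¹·hr⁻¹.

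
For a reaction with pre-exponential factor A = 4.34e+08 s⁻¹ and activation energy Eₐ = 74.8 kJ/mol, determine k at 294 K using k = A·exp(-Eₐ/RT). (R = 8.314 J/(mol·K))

2.23e-05 s⁻¹

Step 1: Use the Arrhenius equation: k = A × exp(-Eₐ/RT)
Step 2: Convert Eₐ to J/mol: 74.8 kJ/mol = 74800 J/mol
Step 3: Calculate the exponent: -Eₐ/(RT) = -74800/(8.314 × 294) = -30.60161
Step 4: k = 4.34e+08 × exp(-30.60161)
Step 5: k = 4.34e+08 × 5.12731e-14 = 2.2253e-05 s⁻¹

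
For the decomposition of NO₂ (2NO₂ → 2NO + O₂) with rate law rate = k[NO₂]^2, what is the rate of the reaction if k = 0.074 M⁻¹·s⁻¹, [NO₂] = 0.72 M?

0.03836 M/s

Step 1: Identify the rate law: rate = k[NO₂]^2
Step 2: Substitute values: rate = 0.074 × (0.72)^2
Step 3: Calculate: rate = 0.074 × 0.5184 = 0.0383616 M/s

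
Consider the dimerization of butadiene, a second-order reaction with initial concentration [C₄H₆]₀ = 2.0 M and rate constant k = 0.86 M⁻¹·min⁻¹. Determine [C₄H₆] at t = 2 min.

0.4505 M

Step 1: For a second-order reaction: 1/[C₄H₆] = 1/[C₄H₆]₀ + kt
Step 2: 1/[C₄H₆] = 1/2.0 + 0.86 × 2
Step 3: 1/[C₄H₆] = 0.5 + 1.72 = 2.22
Step 4: [C₄H₆] = 1/2.22 = 0.4505 M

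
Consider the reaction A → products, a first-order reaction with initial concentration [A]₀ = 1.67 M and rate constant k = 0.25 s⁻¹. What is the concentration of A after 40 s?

7.582e-05 M

Step 1: For a first-order reaction: [A] = [A]₀ × e^(-kt)
Step 2: [A] = 1.67 × e^(-0.25 × 40)
Step 3: [A] = 1.67 × e^(-10)
Step 4: [A] = 1.67 × 4.53999e-05 = 7.582e-05 M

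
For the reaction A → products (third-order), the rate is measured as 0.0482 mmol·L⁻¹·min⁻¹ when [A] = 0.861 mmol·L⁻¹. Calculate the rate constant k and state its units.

0.07552 (mmol·L⁻¹)⁻²·min⁻¹

Step 1: rate = k[A]^3, so k = rate / [A]^3.
Step 2: k = 0.0482 / (0.861)^3 = 0.0482 / 0.6383.
Step 3: k = 0.07552 (mmol·L⁻¹)⁻²·min⁻¹.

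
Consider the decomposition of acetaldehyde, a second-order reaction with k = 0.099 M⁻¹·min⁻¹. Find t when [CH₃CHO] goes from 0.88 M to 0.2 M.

39.03 min

Step 1: For second-order: t = (1/[CH₃CHO] - 1/[CH₃CHO]₀)/k
Step 2: t = (1/0.2 - 1/0.88)/0.099
Step 3: t = (5 - 1.136)/0.099
Step 4: t = 3.864/0.099 = 39.03 min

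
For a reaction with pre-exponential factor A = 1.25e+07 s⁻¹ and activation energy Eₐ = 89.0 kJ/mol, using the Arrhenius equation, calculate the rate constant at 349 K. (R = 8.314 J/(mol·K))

5.97e-07 s⁻¹

Step 1: Use the Arrhenius equation: k = A × exp(-Eₐ/RT)
Step 2: Convert Eₐ to J/mol: 89.0 kJ/mol = 89000 J/mol
Step 3: Calculate the exponent: -Eₐ/(RT) = -89000/(8.314 × 349) = -30.67288
Step 4: k = 1.25e+07 × exp(-30.67288)
Step 5: k = 1.25e+07 × 4.77461e-14 = 5.9683e-07 s⁻¹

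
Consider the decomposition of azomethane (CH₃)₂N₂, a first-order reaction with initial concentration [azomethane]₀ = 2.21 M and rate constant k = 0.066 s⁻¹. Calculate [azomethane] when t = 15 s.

0.8212 M

Step 1: For a first-order reaction: [azomethane] = [azomethane]₀ × e^(-kt)
Step 2: [azomethane] = 2.21 × e^(-0.066 × 15)
Step 3: [azomethane] = 2.21 × e^(-0.99)
Step 4: [azomethane] = 2.21 × 0.371577 = 0.8212 M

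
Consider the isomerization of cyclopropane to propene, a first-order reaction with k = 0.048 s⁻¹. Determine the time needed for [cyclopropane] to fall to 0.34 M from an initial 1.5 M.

30.92 s

Step 1: For first-order: t = ln([cyclopropane]₀/[cyclopropane])/k
Step 2: t = ln(1.5/0.34)/0.048
Step 3: t = ln(4.412)/0.048
Step 4: t = 1.484/0.048 = 30.92 s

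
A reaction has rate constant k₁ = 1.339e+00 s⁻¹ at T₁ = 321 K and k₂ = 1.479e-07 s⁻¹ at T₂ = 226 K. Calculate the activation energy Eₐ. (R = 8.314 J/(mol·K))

101.7 kJ/mol

Step 1: Use the two-temperature Arrhenius form: ln(k₂/k₁) = -Eₐ/R × (1/T₂ - 1/T₁)
Step 2: ln(k₂/k₁) = ln(1.479e-07/1.339e+00) = ln(1.10456e-07) = -16.0187
Step 3: 1/T₂ - 1/T₁ = 1/226 - 1/321 = 1.309514e-03 K⁻¹
Step 4: Eₐ = -R × ln(k₂/k₁) / (1/T₂ - 1/T₁) = -8.314 × -16.0187 / 1.309514e-03
Step 5: Eₐ = 1.0170e+05 J/mol = 101.7 kJ/mol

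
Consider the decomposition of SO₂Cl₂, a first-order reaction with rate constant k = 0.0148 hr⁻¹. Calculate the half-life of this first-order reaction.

46.83 hr

Step 1: For a first-order reaction, t₁/₂ = ln(2)/k
Step 2: t₁/₂ = ln(2)/0.0148
Step 3: t₁/₂ = 0.6931/0.0148 = 46.83 hr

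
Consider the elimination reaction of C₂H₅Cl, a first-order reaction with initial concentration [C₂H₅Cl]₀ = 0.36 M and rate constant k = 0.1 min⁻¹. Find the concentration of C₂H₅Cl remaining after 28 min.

0.02189 M

Step 1: For a first-order reaction: [C₂H₅Cl] = [C₂H₅Cl]₀ × e^(-kt)
Step 2: [C₂H₅Cl] = 0.36 × e^(-0.1 × 28)
Step 3: [C₂H₅Cl] = 0.36 × e^(-2.8)
Step 4: [C₂H₅Cl] = 0.36 × 0.0608101 = 0.02189 M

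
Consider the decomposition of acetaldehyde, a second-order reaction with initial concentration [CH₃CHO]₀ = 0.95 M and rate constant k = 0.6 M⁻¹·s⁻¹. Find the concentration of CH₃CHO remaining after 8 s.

0.1709 M

Step 1: For a second-order reaction: 1/[CH₃CHO] = 1/[CH₃CHO]₀ + kt
Step 2: 1/[CH₃CHO] = 1/0.95 + 0.6 × 8
Step 3: 1/[CH₃CHO] = 1.053 + 4.8 = 5.853
Step 4: [CH₃CHO] = 1/5.853 = 0.1709 M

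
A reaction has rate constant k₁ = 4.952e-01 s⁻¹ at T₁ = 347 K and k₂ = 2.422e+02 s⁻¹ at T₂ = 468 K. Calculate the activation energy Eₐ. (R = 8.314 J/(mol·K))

69.1 kJ/mol

Step 1: Use the two-temperature Arrhenius form: ln(k₂/k₁) = -Eₐ/R × (1/T₂ - 1/T₁)
Step 2: ln(k₂/k₁) = ln(2.422e+02/4.952e-01) = ln(489.095) = 6.19256
Step 3: 1/T₂ - 1/T₁ = 1/468 - 1/347 = -7.450922e-04 K⁻¹
Step 4: Eₐ = -R × ln(k₂/k₁) / (1/T₂ - 1/T₁) = -8.314 × 6.19256 / -7.450922e-04
Step 5: Eₐ = 6.9099e+04 J/mol = 69.1 kJ/mol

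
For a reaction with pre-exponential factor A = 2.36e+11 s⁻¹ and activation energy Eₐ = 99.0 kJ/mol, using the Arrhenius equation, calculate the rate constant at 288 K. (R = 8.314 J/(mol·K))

2.61e-07 s⁻¹

Step 1: Use the Arrhenius equation: k = A × exp(-Eₐ/RT)
Step 2: Convert Eₐ to J/mol: 99.0 kJ/mol = 99000 J/mol
Step 3: Calculate the exponent: -Eₐ/(RT) = -99000/(8.314 × 288) = -41.34592
Step 4: k = 2.36e+11 × exp(-41.34592)
Step 5: k = 2.36e+11 × 1.10585e-18 = 2.6098e-07 s⁻¹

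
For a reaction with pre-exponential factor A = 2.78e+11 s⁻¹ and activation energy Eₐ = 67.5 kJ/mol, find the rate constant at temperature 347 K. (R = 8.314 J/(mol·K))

1.92e+01 s⁻¹

Step 1: Use the Arrhenius equation: k = A × exp(-Eₐ/RT)
Step 2: Convert Eₐ to J/mol: 67.5 kJ/mol = 67500 J/mol
Step 3: Calculate the exponent: -Eₐ/(RT) = -67500/(8.314 × 347) = -23.39722
Step 4: k = 2.78e+11 × exp(-23.39722)
Step 5: k = 2.78e+11 × 6.89789e-11 = 1.9176e+01 s⁻¹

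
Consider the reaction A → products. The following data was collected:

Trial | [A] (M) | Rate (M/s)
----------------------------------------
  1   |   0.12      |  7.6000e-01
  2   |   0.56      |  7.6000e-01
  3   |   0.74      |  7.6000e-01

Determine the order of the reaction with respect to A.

zeroth order (0)

Step 1: Compare trials - when concentration changes, rate stays constant.
Step 2: rate₂/rate₁ = 7.6000e-01/7.6000e-01 = 1
Step 3: [A]₂/[A]₁ = 0.56/0.12 = 4.667
Step 4: Since rate ratio ≈ (conc ratio)^0, the reaction is zeroth order.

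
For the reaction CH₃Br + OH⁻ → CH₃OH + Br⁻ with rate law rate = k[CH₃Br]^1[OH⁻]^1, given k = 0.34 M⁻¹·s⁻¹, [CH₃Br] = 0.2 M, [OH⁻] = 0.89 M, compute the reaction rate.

0.06052 M/s

Step 1: The rate law is rate = k[CH₃Br]^1[OH⁻]^1
Step 2: Substitute: rate = 0.34 × (0.2)^1 × (0.89)^1
Step 3: rate = 0.34 × 0.2 × 0.89 = 0.06052 M/s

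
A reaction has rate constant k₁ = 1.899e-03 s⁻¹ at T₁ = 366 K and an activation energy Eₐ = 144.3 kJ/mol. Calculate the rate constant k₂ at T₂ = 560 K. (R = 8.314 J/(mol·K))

2.589e+04 s⁻¹

Step 1: Use the two-temperature Arrhenius form: ln(k₂/k₁) = -Eₐ/R × (1/T₂ - 1/T₁)
Step 2: Convert Eₐ to J/mol: 144.3 kJ/mol = 144300 J/mol
Step 3: 1/T₂ - 1/T₁ = 1/560 - 1/366 = -9.465262e-04 K⁻¹
Step 4: ln(k₂/k₁) = -144300/8.314 × -9.465262e-04 = 16.42816
Step 5: k₂ = k₁ × exp(16.42816) = 1.899e-03 × 1.36351e+07 = 2.589e+04 s⁻¹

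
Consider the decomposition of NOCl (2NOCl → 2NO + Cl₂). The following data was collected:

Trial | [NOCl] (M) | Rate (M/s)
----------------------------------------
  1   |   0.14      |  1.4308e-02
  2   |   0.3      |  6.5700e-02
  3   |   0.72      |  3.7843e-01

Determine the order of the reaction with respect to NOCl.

second order (2)

Step 1: Compare trials to find order n where rate₂/rate₁ = ([NOCl]₂/[NOCl]₁)^n
Step 2: rate₂/rate₁ = 6.5700e-02/1.4308e-02 = 4.592
Step 3: [NOCl]₂/[NOCl]₁ = 0.3/0.14 = 2.143
Step 4: n = ln(4.592)/ln(2.143) = 2.00 ≈ 2
Step 5: The reaction is second order in NOCl.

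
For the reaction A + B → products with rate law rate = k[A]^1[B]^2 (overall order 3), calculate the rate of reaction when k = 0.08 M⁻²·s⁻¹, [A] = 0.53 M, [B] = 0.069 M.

0.0002019 M/s

Step 1: The rate law is rate = k[A]^1[B]^2, overall order = 1+2 = 3
Step 2: Substitute values: rate = 0.08 × (0.53)^1 × (0.069)^2
Step 3: rate = 0.08 × 0.53 × 0.004761 = 0.000201866 M/s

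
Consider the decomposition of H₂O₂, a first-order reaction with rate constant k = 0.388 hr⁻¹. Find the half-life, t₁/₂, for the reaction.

1.786 hr

Step 1: For a first-order reaction, t₁/₂ = ln(2)/k
Step 2: t₁/₂ = ln(2)/0.388
Step 3: t₁/₂ = 0.6931/0.388 = 1.786 hr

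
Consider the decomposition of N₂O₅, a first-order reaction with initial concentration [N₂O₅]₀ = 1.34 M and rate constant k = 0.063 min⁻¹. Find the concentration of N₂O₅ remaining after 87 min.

0.005581 M

Step 1: For a first-order reaction: [N₂O₅] = [N₂O₅]₀ × e^(-kt)
Step 2: [N₂O₅] = 1.34 × e^(-0.063 × 87)
Step 3: [N₂O₅] = 1.34 × e^(-5.481)
Step 4: [N₂O₅] = 1.34 × 0.00416516 = 0.005581 M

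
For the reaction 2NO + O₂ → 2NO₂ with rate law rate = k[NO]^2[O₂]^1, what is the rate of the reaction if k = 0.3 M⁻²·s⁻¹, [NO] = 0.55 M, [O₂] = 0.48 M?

0.04356 M/s

Step 1: The rate law is rate = k[NO]^2[O₂]^1
Step 2: Substitute: rate = 0.3 × (0.55)^2 × (0.48)^1
Step 3: rate = 0.3 × 0.3025 × 0.48 = 0.04356 M/s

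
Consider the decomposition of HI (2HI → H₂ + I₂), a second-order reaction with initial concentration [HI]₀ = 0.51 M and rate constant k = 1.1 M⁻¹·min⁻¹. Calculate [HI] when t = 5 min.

0.134 M

Step 1: For a second-order reaction: 1/[HI] = 1/[HI]₀ + kt
Step 2: 1/[HI] = 1/0.51 + 1.1 × 5
Step 3: 1/[HI] = 1.961 + 5.5 = 7.461
Step 4: [HI] = 1/7.461 = 0.134 M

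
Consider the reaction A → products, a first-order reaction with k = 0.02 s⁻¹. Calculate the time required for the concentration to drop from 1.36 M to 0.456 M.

54.64 s

Step 1: For first-order: t = ln([A]₀/[A])/k
Step 2: t = ln(1.36/0.456)/0.02
Step 3: t = ln(2.982)/0.02
Step 4: t = 1.093/0.02 = 54.64 s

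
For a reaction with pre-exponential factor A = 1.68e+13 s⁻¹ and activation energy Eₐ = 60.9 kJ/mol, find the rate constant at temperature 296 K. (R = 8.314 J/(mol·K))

3.01e+02 s⁻¹

Step 1: Use the Arrhenius equation: k = A × exp(-Eₐ/RT)
Step 2: Convert Eₐ to J/mol: 60.9 kJ/mol = 60900 J/mol
Step 3: Calculate the exponent: -Eₐ/(RT) = -60900/(8.314 × 296) = -24.74660
Step 4: k = 1.68e+13 × exp(-24.74660)
Step 5: k = 1.68e+13 × 1.78932e-11 = 3.0061e+02 s⁻¹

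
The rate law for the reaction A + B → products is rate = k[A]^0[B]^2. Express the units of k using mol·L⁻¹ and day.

(mol·L⁻¹)⁻¹·day⁻¹

Step 1: Overall order = 0 + 2 = 2.
Step 2: rate has units mol·L⁻¹·day⁻¹; [A]^0[B]^2 has units (mol·L⁻¹)^2.
Step 3: k = rate/([A]^0[B]^2), so units of k = (mol·L⁻¹)^(1-2)·day⁻¹ = (mol·L⁻¹)⁻¹·day⁻¹.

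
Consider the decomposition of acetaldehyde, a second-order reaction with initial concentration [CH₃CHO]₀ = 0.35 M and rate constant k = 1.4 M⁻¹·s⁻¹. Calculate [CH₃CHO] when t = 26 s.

0.02547 M

Step 1: For a second-order reaction: 1/[CH₃CHO] = 1/[CH₃CHO]₀ + kt
Step 2: 1/[CH₃CHO] = 1/0.35 + 1.4 × 26
Step 3: 1/[CH₃CHO] = 2.857 + 36.4 = 39.26
Step 4: [CH₃CHO] = 1/39.26 = 0.02547 M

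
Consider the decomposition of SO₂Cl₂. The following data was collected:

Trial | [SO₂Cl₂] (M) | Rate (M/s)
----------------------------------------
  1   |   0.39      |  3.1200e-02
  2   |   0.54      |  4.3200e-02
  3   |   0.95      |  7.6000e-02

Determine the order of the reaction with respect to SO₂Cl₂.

first order (1)

Step 1: Compare trials to find order n where rate₂/rate₁ = ([SO₂Cl₂]₂/[SO₂Cl₂]₁)^n
Step 2: rate₂/rate₁ = 4.3200e-02/3.1200e-02 = 1.385
Step 3: [SO₂Cl₂]₂/[SO₂Cl₂]₁ = 0.54/0.39 = 1.385
Step 4: n = ln(1.385)/ln(1.385) = 1.00 ≈ 1
Step 5: The reaction is first order in SO₂Cl₂.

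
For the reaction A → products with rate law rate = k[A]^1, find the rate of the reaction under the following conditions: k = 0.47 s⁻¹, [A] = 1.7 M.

0.799 M/s

Step 1: Identify the rate law: rate = k[A]^1
Step 2: Substitute values: rate = 0.47 × (1.7)^1
Step 3: Calculate: rate = 0.47 × 1.7 = 0.799 M/s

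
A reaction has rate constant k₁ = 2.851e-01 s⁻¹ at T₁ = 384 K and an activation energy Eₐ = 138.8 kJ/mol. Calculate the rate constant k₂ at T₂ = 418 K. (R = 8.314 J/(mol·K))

9.790e+00 s⁻¹

Step 1: Use the two-temperature Arrhenius form: ln(k₂/k₁) = -Eₐ/R × (1/T₂ - 1/T₁)
Step 2: Convert Eₐ to J/mol: 138.8 kJ/mol = 138800 J/mol
Step 3: 1/T₂ - 1/T₁ = 1/418 - 1/384 = -2.118222e-04 K⁻¹
Step 4: ln(k₂/k₁) = -138800/8.314 × -2.118222e-04 = 3.53631
Step 5: k₂ = k₁ × exp(3.53631) = 2.851e-01 × 3.43400e+01 = 9.790e+00 s⁻¹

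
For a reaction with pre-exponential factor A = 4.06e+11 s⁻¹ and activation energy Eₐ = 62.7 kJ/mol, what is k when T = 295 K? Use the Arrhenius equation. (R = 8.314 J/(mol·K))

3.21e+00 s⁻¹

Step 1: Use the Arrhenius equation: k = A × exp(-Eₐ/RT)
Step 2: Convert Eₐ to J/mol: 62.7 kJ/mol = 62700 J/mol
Step 3: Calculate the exponent: -Eₐ/(RT) = -62700/(8.314 × 295) = -25.56439
Step 4: k = 4.06e+11 × exp(-25.56439)
Step 5: k = 4.06e+11 × 7.89817e-12 = 3.2067e+00 s⁻¹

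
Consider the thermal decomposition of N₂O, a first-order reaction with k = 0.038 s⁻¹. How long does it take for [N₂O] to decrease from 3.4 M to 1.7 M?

18.24 s

Step 1: For first-order: t = ln([N₂O]₀/[N₂O])/k
Step 2: t = ln(3.4/1.7)/0.038
Step 3: t = ln(2)/0.038
Step 4: t = 0.6931/0.038 = 18.24 s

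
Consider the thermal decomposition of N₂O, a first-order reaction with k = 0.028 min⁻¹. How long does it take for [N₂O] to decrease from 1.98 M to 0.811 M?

31.88 min

Step 1: For first-order: t = ln([N₂O]₀/[N₂O])/k
Step 2: t = ln(1.98/0.811)/0.028
Step 3: t = ln(2.441)/0.028
Step 4: t = 0.8926/0.028 = 31.88 min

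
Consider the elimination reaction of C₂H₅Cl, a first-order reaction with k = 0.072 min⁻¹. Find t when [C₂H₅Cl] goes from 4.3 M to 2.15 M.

9.627 min

Step 1: For first-order: t = ln([C₂H₅Cl]₀/[C₂H₅Cl])/k
Step 2: t = ln(4.3/2.15)/0.072
Step 3: t = ln(2)/0.072
Step 4: t = 0.6931/0.072 = 9.627 min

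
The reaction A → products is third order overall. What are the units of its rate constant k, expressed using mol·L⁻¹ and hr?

(mol·L⁻¹)⁻²·hr⁻¹

Step 1: For overall order n, rate = k × (concentration)^n.
Step 2: Rate has units mol·L⁻¹·hr⁻¹; concentration term has units (mol·L⁻¹)^3.
Step 3: k = rate / (concentration)^n, so units of k = (mol·L⁻¹)^(1-3)·hr⁻¹ = (mol·L⁻¹)⁻²·hr⁻¹.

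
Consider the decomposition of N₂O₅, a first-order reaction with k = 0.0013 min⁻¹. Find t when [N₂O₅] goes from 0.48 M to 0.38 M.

179.7 min

Step 1: For first-order: t = ln([N₂O₅]₀/[N₂O₅])/k
Step 2: t = ln(0.48/0.38)/0.0013
Step 3: t = ln(1.263)/0.0013
Step 4: t = 0.2336/0.0013 = 179.7 min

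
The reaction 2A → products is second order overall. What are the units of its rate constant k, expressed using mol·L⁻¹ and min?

(mol·L⁻¹)⁻¹·min⁻¹

Step 1: For overall order n, rate = k × (concentration)^n.
Step 2: Rate has units mol·L⁻¹·min⁻¹; concentration term has units (mol·L⁻¹)^2.
Step 3: k = rate / (concentration)^n, so units of k = (mol·L⁻¹)^(1-2)·min⁻¹ = (mol·L⁻¹)⁻¹·min⁻¹.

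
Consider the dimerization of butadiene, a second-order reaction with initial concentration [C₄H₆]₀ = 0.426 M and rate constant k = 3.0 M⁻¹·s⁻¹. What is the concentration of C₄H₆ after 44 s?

0.007443 M

Step 1: For a second-order reaction: 1/[C₄H₆] = 1/[C₄H₆]₀ + kt
Step 2: 1/[C₄H₆] = 1/0.426 + 3.0 × 44
Step 3: 1/[C₄H₆] = 2.347 + 132 = 134.3
Step 4: [C₄H₆] = 1/134.3 = 0.007443 M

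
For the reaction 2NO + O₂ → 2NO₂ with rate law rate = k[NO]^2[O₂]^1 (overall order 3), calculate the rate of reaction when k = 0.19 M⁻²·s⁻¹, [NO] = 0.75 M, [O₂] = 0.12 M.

0.01282 M/s

Step 1: The rate law is rate = k[NO]^2[O₂]^1, overall order = 2+1 = 3
Step 2: Substitute values: rate = 0.19 × (0.75)^2 × (0.12)^1
Step 3: rate = 0.19 × 0.5625 × 0.12 = 0.012825 M/s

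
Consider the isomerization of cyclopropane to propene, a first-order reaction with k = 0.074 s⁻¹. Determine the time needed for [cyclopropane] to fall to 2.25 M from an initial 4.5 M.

9.367 s

Step 1: For first-order: t = ln([cyclopropane]₀/[cyclopropane])/k
Step 2: t = ln(4.5/2.25)/0.074
Step 3: t = ln(2)/0.074
Step 4: t = 0.6931/0.074 = 9.367 s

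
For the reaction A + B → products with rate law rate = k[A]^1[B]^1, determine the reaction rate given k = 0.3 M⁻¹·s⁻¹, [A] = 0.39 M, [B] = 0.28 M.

0.03276 M/s

Step 1: The rate law is rate = k[A]^1[B]^1
Step 2: Substitute: rate = 0.3 × (0.39)^1 × (0.28)^1
Step 3: rate = 0.3 × 0.39 × 0.28 = 0.03276 M/s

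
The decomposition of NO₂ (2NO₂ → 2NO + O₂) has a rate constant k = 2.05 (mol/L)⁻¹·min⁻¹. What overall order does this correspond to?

second order (2)

Step 1: The units of k for an nth-order reaction are (concentration)^(1-n)·(time)⁻¹.
Step 2: Here k has units (mol/L)⁻¹·min⁻¹, so the concentration exponent is -1.
Step 3: 1 - n = -1 ⇒ n = 2. The reaction is second order.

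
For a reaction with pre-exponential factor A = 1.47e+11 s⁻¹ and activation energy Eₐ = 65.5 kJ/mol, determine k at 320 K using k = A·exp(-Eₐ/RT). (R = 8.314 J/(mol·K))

2.99e+00 s⁻¹

Step 1: Use the Arrhenius equation: k = A × exp(-Eₐ/RT)
Step 2: Convert Eₐ to J/mol: 65.5 kJ/mol = 65500 J/mol
Step 3: Calculate the exponent: -Eₐ/(RT) = -65500/(8.314 × 320) = -24.61962
Step 4: k = 1.47e+11 × exp(-24.61962)
Step 5: k = 1.47e+11 × 2.03158e-11 = 2.9864e+00 s⁻¹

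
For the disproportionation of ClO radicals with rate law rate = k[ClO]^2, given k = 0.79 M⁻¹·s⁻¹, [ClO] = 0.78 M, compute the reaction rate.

0.4806 M/s

Step 1: Identify the rate law: rate = k[ClO]^2
Step 2: Substitute values: rate = 0.79 × (0.78)^2
Step 3: Calculate: rate = 0.79 × 0.6084 = 0.480636 M/s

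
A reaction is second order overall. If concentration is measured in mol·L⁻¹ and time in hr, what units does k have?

(mol·L⁻¹)⁻¹·hr⁻¹

Step 1: For overall order n, rate = k × (concentration)^n.
Step 2: Rate has units mol·L⁻¹·hr⁻¹; concentration term has units (mol·L⁻¹)^2.
Step 3: k = rate / (concentration)^n, so units of k = (mol·L⁻¹)^(1-2)·hr⁻¹ = (mol·L⁻¹)⁻¹·hr⁻¹.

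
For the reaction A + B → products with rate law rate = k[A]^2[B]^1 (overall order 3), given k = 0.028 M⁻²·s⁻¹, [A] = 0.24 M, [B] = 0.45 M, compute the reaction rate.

0.0007258 M/s

Step 1: The rate law is rate = k[A]^2[B]^1, overall order = 2+1 = 3
Step 2: Substitute values: rate = 0.028 × (0.24)^2 × (0.45)^1
Step 3: rate = 0.028 × 0.0576 × 0.45 = 0.00072576 M/s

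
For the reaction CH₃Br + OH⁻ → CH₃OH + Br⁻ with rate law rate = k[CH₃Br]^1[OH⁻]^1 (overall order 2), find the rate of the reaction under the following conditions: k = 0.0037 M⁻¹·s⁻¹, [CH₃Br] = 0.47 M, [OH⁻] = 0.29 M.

0.0005043 M/s

Step 1: The rate law is rate = k[CH₃Br]^1[OH⁻]^1, overall order = 1+1 = 2
Step 2: Substitute values: rate = 0.0037 × (0.47)^1 × (0.29)^1
Step 3: rate = 0.0037 × 0.47 × 0.29 = 0.00050431 M/s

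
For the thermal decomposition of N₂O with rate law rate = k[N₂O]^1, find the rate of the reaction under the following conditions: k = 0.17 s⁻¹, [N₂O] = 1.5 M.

0.255 M/s

Step 1: Identify the rate law: rate = k[N₂O]^1
Step 2: Substitute values: rate = 0.17 × (1.5)^1
Step 3: Calculate: rate = 0.17 × 1.5 = 0.255 M/s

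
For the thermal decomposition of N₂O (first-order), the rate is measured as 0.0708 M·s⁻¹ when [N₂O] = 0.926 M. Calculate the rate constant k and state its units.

0.07646 s⁻¹

Step 1: rate = k[N₂O]^1, so k = rate / [N₂O]^1.
Step 2: k = 0.0708 / (0.926)^1 = 0.0708 / 0.926.
Step 3: k = 0.07646 s⁻¹.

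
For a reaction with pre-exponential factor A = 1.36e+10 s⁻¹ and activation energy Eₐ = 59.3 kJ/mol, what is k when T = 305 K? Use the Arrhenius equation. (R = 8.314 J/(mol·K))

9.49e-01 s⁻¹

Step 1: Use the Arrhenius equation: k = A × exp(-Eₐ/RT)
Step 2: Convert Eₐ to J/mol: 59.3 kJ/mol = 59300 J/mol
Step 3: Calculate the exponent: -Eₐ/(RT) = -59300/(8.314 × 305) = -23.38540
Step 4: k = 1.36e+10 × exp(-23.38540)
Step 5: k = 1.36e+10 × 6.97991e-11 = 9.4927e-01 s⁻¹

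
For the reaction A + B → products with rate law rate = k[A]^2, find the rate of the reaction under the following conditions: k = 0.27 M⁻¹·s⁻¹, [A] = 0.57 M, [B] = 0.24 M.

0.08772 M/s

Step 1: The rate law is rate = k[A]^2
Step 2: Note that the rate does not depend on [B] (zero order in B).
Step 3: rate = 0.27 × (0.57)^2 = 0.087723 M/s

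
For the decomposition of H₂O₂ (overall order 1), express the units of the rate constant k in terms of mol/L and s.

s⁻¹

Step 1: For overall order n, rate = k × (concentration)^n.
Step 2: Rate has units mol/L·s⁻¹; concentration term has units (mol/L)^1.
Step 3: k = rate / (concentration)^n, so units of k = (mol/L)^(1-1)·s⁻¹ = s⁻¹.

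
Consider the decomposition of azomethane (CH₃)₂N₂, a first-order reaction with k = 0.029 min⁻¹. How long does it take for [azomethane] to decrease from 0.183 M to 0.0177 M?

80.55 min

Step 1: For first-order: t = ln([azomethane]₀/[azomethane])/k
Step 2: t = ln(0.183/0.0177)/0.029
Step 3: t = ln(10.34)/0.029
Step 4: t = 2.336/0.029 = 80.55 min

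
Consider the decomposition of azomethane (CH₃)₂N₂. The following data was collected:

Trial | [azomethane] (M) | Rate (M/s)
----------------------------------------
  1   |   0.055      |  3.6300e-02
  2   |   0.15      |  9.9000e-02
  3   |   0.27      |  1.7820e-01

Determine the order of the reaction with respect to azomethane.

first order (1)

Step 1: Compare trials to find order n where rate₂/rate₁ = ([azomethane]₂/[azomethane]₁)^n
Step 2: rate₂/rate₁ = 9.9000e-02/3.6300e-02 = 2.727
Step 3: [azomethane]₂/[azomethane]₁ = 0.15/0.055 = 2.727
Step 4: n = ln(2.727)/ln(2.727) = 1.00 ≈ 1
Step 5: The reaction is first order in azomethane.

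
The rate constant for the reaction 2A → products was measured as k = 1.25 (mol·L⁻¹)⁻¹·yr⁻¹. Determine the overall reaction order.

second order (2)

Step 1: The units of k for an nth-order reaction are (concentration)^(1-n)·(time)⁻¹.
Step 2: Here k has units (mol·L⁻¹)⁻¹·yr⁻¹, so the concentration exponent is -1.
Step 3: 1 - n = -1 ⇒ n = 2. The reaction is second order.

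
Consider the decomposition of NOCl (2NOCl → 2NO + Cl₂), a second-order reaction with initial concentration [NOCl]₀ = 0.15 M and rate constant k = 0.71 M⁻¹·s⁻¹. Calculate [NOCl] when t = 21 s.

0.04635 M

Step 1: For a second-order reaction: 1/[NOCl] = 1/[NOCl]₀ + kt
Step 2: 1/[NOCl] = 1/0.15 + 0.71 × 21
Step 3: 1/[NOCl] = 6.667 + 14.91 = 21.58
Step 4: [NOCl] = 1/21.58 = 0.04635 M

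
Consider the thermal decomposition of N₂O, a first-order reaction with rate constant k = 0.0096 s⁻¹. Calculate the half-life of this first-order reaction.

72.2 s

Step 1: For a first-order reaction, t₁/₂ = ln(2)/k
Step 2: t₁/₂ = ln(2)/0.0096
Step 3: t₁/₂ = 0.6931/0.0096 = 72.2 s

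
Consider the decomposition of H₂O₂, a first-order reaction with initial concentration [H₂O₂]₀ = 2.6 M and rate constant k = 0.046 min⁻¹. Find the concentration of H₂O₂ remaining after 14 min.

1.365 M

Step 1: For a first-order reaction: [H₂O₂] = [H₂O₂]₀ × e^(-kt)
Step 2: [H₂O₂] = 2.6 × e^(-0.046 × 14)
Step 3: [H₂O₂] = 2.6 × e^(-0.644)
Step 4: [H₂O₂] = 2.6 × 0.525187 = 1.365 M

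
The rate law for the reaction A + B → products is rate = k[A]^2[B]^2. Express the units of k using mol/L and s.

(mol/L)⁻³·s⁻¹

Step 1: Overall order = 2 + 2 = 4.
Step 2: rate has units mol/L·s⁻¹; [A]^2[B]^2 has units (mol/L)^4.
Step 3: k = rate/([A]^2[B]^2), so units of k = (mol/L)^(1-4)·s⁻¹ = (mol/L)⁻³·s⁻¹.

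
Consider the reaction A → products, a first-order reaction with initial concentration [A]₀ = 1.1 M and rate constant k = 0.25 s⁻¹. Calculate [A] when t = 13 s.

0.04265 M

Step 1: For a first-order reaction: [A] = [A]₀ × e^(-kt)
Step 2: [A] = 1.1 × e^(-0.25 × 13)
Step 3: [A] = 1.1 × e^(-3.25)
Step 4: [A] = 1.1 × 0.0387742 = 0.04265 M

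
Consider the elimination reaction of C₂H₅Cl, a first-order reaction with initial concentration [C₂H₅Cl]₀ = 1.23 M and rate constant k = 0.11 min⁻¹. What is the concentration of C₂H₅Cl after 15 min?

0.2362 M

Step 1: For a first-order reaction: [C₂H₅Cl] = [C₂H₅Cl]₀ × e^(-kt)
Step 2: [C₂H₅Cl] = 1.23 × e^(-0.11 × 15)
Step 3: [C₂H₅Cl] = 1.23 × e^(-1.65)
Step 4: [C₂H₅Cl] = 1.23 × 0.19205 = 0.2362 M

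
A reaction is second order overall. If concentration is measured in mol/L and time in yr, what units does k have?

(mol/L)⁻¹·yr⁻¹

Step 1: For overall order n, rate = k × (concentration)^n.
Step 2: Rate has units mol/L·yr⁻¹; concentration term has units (mol/L)^2.
Step 3: k = rate / (concentration)^n, so units of k = (mol/L)^(1-2)·yr⁻¹ = (mol/L)⁻¹·yr⁻¹.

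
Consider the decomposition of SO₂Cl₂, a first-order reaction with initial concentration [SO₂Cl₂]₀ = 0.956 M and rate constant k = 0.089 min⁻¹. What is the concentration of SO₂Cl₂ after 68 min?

0.00225 M

Step 1: For a first-order reaction: [SO₂Cl₂] = [SO₂Cl₂]₀ × e^(-kt)
Step 2: [SO₂Cl₂] = 0.956 × e^(-0.089 × 68)
Step 3: [SO₂Cl₂] = 0.956 × e^(-6.052)
Step 4: [SO₂Cl₂] = 0.956 × 0.00235315 = 0.00225 M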